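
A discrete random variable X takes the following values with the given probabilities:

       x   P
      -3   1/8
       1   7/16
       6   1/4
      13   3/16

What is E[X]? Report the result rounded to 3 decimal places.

4.000

E[X] = (1/8)·(-3) + (7/16)·1 + (1/4)·6 + (3/16)·13
     = 4 ≈ 4.000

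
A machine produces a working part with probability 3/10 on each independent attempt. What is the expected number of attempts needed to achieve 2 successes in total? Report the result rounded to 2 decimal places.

6.67

By linearity (sum of 2 independent geometric waits), E[trials] = 2/p = 2/(3/10) = 20/3.
≈ 6.67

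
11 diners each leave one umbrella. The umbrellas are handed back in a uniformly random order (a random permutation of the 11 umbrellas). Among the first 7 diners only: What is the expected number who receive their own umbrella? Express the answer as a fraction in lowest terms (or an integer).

7/11

Let Xᵢ = 1 if person i gets their own umbrella. For each i, P(Xᵢ=1) = 1/11.
By linearity of expectation, E[X₁+…+X_7] = 7·(1/11) = 7/11.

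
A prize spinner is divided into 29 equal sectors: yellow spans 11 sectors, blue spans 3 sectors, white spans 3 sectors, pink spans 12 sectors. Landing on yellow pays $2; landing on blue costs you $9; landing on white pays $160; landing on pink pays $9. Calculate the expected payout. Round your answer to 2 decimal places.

E[payout] = (11/29)·2 + (3/29)·(-9) + (3/29)·160 + (12/29)·9 = 583/29
≈ $20.10

$20.10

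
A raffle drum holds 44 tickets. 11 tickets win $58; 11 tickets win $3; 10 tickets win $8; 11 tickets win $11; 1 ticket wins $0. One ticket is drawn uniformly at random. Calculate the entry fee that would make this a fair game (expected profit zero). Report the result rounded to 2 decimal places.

E[payout] = (11/44)·58 + (11/44)·3 + (10/44)·8 + (11/44)·11 + (1/44)·0 = 218/11
Fair fee = E[payout] = 218/11 ≈ $19.82

$19.82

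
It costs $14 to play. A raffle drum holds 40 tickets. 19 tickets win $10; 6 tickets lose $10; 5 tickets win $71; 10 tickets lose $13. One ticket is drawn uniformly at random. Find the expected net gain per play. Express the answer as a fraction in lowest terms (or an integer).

-41/8 dollars

E[payout] = (19/40)·10 + (6/40)·(-10) + (5/40)·71 + (10/40)·(-13) = 71/8
Expected profit = 71/8 − 14 = -41/8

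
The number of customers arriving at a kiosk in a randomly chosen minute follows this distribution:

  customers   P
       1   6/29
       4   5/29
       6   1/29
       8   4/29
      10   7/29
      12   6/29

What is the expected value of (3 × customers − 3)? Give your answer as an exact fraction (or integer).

531/29

E[3x-3] = (6/29)·0 + (5/29)·9 + (1/29)·15 + (4/29)·21 + (7/29)·27 + (6/29)·33
     = 531/29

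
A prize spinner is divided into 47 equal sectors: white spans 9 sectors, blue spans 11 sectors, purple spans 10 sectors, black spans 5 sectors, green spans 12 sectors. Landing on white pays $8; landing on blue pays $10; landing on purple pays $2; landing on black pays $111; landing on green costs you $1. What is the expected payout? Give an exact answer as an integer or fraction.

E[payout] = (9/47)·8 + (11/47)·10 + (10/47)·2 + (5/47)·111 + (12/47)·(-1) = 745/47

745/47 dollars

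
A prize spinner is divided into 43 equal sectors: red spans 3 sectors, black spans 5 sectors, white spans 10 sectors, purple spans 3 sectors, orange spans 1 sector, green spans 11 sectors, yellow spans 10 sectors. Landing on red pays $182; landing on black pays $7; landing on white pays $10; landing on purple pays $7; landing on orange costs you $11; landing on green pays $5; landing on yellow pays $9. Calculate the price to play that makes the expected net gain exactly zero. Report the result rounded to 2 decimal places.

$19.44

E[payout] = (3/43)·182 + (5/43)·7 + (10/43)·10 + (3/43)·7 + (1/43)·(-11) + (11/43)·5 + (10/43)·9 = 836/43
Fair fee = E[payout] = 836/43 ≈ $19.44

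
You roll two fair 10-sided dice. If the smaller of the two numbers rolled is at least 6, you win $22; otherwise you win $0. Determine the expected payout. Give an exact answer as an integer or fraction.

11/2 dollars

E[payout] = (3/4)·0 + (1/4)·22 = 11/2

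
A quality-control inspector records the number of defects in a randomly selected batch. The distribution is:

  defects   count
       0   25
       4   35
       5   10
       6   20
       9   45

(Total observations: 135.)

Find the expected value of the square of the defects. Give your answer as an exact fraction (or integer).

Total = 135, so P(defects=0) = 25/135, etc.
E[X²] = (5/27)·0 + (7/27)·16 + (2/27)·25 + (4/27)·36 + (1/3)·81
     = 115/3

115/3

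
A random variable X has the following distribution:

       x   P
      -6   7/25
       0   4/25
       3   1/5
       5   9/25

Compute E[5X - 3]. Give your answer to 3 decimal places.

0.600

E[5x-3] = (7/25)·(-33) + (4/25)·(-3) + (1/5)·12 + (9/25)·22
     = 3/5 ≈ 0.600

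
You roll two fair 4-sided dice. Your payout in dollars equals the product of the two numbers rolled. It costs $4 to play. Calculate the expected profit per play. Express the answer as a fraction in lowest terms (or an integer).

Distribution of the product of the two numbers rolled: 1 w.p. 1/16, 2 w.p. 1/8, 3 w.p. 1/8, 4 w.p. 3/16, 6 w.p. 1/8, 8 w.p. 1/8, …
E[payout] = (1/16)·1 + (1/8)·2 + (1/8)·3 + (3/16)·4 + (1/8)·6 + (1/8)·8 + (1/16)·9 + (1/8)·12 + (1/16)·16 = 25/4
Expected profit = 25/4 − 4 = 9/4

9/4 dollars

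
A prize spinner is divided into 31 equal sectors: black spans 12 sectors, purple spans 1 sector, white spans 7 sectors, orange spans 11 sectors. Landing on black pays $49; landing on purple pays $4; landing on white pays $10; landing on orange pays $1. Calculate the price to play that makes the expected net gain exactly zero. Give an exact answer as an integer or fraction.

673/31 dollars

E[payout] = (12/31)·49 + (1/31)·4 + (7/31)·10 + (11/31)·1 = 673/31
Fair fee = E[payout] = 673/31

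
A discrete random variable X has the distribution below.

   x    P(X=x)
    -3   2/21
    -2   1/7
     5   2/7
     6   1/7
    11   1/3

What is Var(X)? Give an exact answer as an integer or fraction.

11066/441

E[X] = (2/21)·(-3) + (1/7)·(-2) + (2/7)·5 + (1/7)·6 + (1/3)·11 = 113/21
E[X²] = (2/21)·9 + (1/7)·4 + (2/7)·25 + (1/7)·36 + (1/3)·121 = 1135/21
Var(X) = 1135/21 − (113/21)² = 11066/441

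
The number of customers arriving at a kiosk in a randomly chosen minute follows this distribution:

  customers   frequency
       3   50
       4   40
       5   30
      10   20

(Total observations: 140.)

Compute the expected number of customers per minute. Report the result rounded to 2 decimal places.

Total = 140, so P(customers=3) = 50/140, etc.
E[X] = (5/14)·3 + (2/7)·4 + (3/14)·5 + (1/7)·10
     = 33/7 ≈ 4.71

4.71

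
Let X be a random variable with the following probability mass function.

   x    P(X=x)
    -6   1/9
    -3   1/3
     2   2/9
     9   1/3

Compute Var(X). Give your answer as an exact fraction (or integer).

E[X] = (1/9)·(-6) + (1/3)·(-3) + (2/9)·2 + (1/3)·9 = 16/9
E[X²] = (1/9)·36 + (1/3)·9 + (2/9)·4 + (1/3)·81 = 314/9
Var(X) = 314/9 − (16/9)² = 2570/81

2570/81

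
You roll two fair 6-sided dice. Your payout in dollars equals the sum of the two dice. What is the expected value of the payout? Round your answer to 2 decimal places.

Distribution of the sum of the two dice: 2 w.p. 1/36, 3 w.p. 1/18, 4 w.p. 1/12, 5 w.p. 1/9, 6 w.p. 5/36, 7 w.p. 1/6, …
E[payout] = (1/36)·2 + (1/18)·3 + (1/12)·4 + (1/9)·5 + (5/36)·6 + (1/6)·7 + (5/36)·8 + (1/9)·9 + (1/12)·10 + (1/18)·11 + (1/36)·12 = 7
≈ $7.00

$7.00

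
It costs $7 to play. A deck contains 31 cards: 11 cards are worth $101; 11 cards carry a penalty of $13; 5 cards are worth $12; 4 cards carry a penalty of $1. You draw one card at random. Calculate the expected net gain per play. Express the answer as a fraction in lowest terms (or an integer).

E[payout] = (11/31)·101 + (11/31)·(-13) + (5/31)·12 + (4/31)·(-1) = 1024/31
Expected profit = 1024/31 − 7 = 807/31

807/31 dollars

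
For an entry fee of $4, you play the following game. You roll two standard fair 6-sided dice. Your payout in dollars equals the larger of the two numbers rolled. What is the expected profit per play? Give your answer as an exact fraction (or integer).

Distribution of the larger of the two numbers rolled: 1 w.p. 1/36, 2 w.p. 1/12, 3 w.p. 5/36, 4 w.p. 7/36, 5 w.p. 1/4, 6 w.p. 11/36
E[payout] = (1/36)·1 + (1/12)·2 + (5/36)·3 + (7/36)·4 + (1/4)·5 + (11/36)·6 = 161/36
Expected profit = 161/36 − 4 = 17/36

17/36 dollars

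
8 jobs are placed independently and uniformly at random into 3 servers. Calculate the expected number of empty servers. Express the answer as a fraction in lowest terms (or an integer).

Let Xⱼ=1 if server j is empty. P(Xⱼ=1) = ((3-1)/3)^8 = 256/6561.
By linearity, E[#empty] = 3·256/6561 = 256/2187.

256/2187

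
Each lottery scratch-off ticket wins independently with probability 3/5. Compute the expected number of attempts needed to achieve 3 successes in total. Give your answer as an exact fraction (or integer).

By linearity (sum of 3 independent geometric waits), E[trials] = 3/p = 3/(3/5) = 5.

5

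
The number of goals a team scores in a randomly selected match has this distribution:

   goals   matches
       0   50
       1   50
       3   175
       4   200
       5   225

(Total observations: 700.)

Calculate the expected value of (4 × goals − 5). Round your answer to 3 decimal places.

Total = 700, so P(goals=0) = 50/700, etc.
E[4x-5] = (1/14)·(-5) + (1/14)·(-1) + (1/4)·7 + (2/7)·11 + (9/28)·15
     = 65/7 ≈ 9.286

9.286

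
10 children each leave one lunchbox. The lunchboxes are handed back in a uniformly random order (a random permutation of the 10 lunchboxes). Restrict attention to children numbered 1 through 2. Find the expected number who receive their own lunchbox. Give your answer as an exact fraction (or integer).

1/5

Let Xᵢ = 1 if person i gets their own lunchbox. For each i, P(Xᵢ=1) = 1/10.
By linearity of expectation, E[X₁+…+X_2] = 2·(1/10) = 1/5.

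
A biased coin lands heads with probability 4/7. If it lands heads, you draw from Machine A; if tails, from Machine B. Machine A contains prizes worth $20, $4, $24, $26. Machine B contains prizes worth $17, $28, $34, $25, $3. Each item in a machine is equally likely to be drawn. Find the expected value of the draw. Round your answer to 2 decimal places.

$19.74

E[X | Machine A] = (20 + 4 + 24 + 26)/4 = 37/2
E[X | Machine B] = (17 + 28 + 34 + 25 + 3)/5 = 107/5
E[X] = (4/7)·37/2 + (3/7)·107/5 = 691/35 ≈ 19.74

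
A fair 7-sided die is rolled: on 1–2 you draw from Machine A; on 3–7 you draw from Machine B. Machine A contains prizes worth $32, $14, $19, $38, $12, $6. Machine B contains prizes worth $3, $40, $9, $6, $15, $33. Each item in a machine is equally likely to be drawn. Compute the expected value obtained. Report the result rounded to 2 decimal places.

E[X | Machine A] = (32 + 14 + 19 + 38 + 12 + 6)/6 = 121/6
E[X | Machine B] = (3 + 40 + 9 + 6 + 15 + 33)/6 = 53/3
E[X] = (2/7)·121/6 + (5/7)·53/3 = 386/21 ≈ 18.38

$18.38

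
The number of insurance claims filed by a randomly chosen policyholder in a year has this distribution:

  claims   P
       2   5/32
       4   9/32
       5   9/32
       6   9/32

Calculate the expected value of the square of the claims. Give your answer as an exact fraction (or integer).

E[X²] = (5/32)·4 + (9/32)·16 + (9/32)·25 + (9/32)·36
     = 713/32

713/32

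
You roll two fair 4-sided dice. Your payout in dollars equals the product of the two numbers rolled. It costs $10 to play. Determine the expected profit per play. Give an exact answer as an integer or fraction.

Distribution of the product of the two numbers rolled: 1 w.p. 1/16, 2 w.p. 1/8, 3 w.p. 1/8, 4 w.p. 3/16, 6 w.p. 1/8, 8 w.p. 1/8, …
E[payout] = (1/16)·1 + (1/8)·2 + (1/8)·3 + (3/16)·4 + (1/8)·6 + (1/8)·8 + (1/16)·9 + (1/8)·12 + (1/16)·16 = 25/4
Expected profit = 25/4 − 10 = -15/4

-15/4 dollars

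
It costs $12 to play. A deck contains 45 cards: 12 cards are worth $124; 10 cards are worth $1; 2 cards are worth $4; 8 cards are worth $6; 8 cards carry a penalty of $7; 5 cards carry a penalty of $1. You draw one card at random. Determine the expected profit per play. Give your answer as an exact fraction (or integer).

E[payout] = (12/45)·124 + (10/45)·1 + (2/45)·4 + (8/45)·6 + (8/45)·(-7) + (5/45)·(-1) = 1493/45
Expected profit = 1493/45 − 12 = 953/45

953/45 dollars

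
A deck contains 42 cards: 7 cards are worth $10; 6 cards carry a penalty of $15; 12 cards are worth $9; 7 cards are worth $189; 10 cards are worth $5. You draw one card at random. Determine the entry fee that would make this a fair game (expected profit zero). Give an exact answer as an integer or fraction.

487/14 dollars

E[payout] = (7/42)·10 + (6/42)·(-15) + (12/42)·9 + (7/42)·189 + (10/42)·5 = 487/14
Fair fee = E[payout] = 487/14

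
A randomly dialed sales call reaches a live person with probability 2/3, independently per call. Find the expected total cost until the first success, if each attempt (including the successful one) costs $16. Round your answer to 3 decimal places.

$24.000

E[#attempts] = 1/p = 3/2; E[cost] = 16·3/2 = 24.
≈ 24.000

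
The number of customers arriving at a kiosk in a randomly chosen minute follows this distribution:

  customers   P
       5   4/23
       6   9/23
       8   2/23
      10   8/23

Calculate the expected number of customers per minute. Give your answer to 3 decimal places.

E[X] = (4/23)·5 + (9/23)·6 + (2/23)·8 + (8/23)·10
     = 170/23 ≈ 7.391

7.391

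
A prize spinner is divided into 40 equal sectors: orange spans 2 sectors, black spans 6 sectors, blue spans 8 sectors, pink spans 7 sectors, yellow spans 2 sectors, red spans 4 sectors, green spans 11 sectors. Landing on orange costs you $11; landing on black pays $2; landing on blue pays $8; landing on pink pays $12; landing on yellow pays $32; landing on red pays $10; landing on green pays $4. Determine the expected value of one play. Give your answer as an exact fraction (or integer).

E[payout] = (2/40)·(-11) + (6/40)·2 + (8/40)·8 + (7/40)·12 + (2/40)·32 + (4/40)·10 + (11/40)·4 = 143/20

143/20 dollars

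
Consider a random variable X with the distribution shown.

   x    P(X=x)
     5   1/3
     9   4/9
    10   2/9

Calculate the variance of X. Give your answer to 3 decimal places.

E[X] = (1/3)·5 + (4/9)·9 + (2/9)·10 = 71/9
E[X²] = (1/3)·25 + (4/9)·81 + (2/9)·100 = 599/9
Var(X) = 599/9 − (71/9)² = 350/81 ≈ 4.321

4.321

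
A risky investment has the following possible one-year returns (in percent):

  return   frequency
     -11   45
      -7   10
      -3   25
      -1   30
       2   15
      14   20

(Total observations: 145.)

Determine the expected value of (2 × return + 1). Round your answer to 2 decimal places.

Total = 145, so P(return=-11) = 45/145, etc.
E[2x+1] = (9/29)·(-21) + (2/29)·(-13) + (5/29)·(-5) + (6/29)·(-1) + (3/29)·5 + (4/29)·29
     = -115/29 ≈ -3.97

-3.97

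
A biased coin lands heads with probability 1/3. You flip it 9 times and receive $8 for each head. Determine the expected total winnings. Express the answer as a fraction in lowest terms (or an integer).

E[#heads] = 9·1/3 = 3 (linearity over flips).
E[winnings] = 8·3 = 24.

$24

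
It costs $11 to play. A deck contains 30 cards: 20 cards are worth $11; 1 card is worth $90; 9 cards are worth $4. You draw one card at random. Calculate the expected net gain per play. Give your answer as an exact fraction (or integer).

E[payout] = (20/30)·11 + (1/30)·90 + (9/30)·4 = 173/15
Expected profit = 173/15 − 11 = 8/15

8/15 dollars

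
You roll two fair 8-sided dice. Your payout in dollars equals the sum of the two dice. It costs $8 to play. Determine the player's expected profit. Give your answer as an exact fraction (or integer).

$1

Distribution of the sum of the two dice: 2 w.p. 1/64, 3 w.p. 1/32, 4 w.p. 3/64, 5 w.p. 1/16, 6 w.p. 5/64, 7 w.p. 3/32, …
E[payout] = (1/64)·2 + (1/32)·3 + (3/64)·4 + (1/16)·5 + (5/64)·6 + (3/32)·7 + (7/64)·8 + (1/8)·9 + (7/64)·10 + (3/32)·11 + (5/64)·12 + (1/16)·13 + (3/64)·14 + (1/32)·15 + (1/64)·16 = 9
Expected profit = 9 − 8 = 1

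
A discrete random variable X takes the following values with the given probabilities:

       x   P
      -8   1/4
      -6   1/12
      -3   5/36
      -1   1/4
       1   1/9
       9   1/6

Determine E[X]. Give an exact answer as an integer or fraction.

-14/9

E[X] = (1/4)·(-8) + (1/12)·(-6) + (5/36)·(-3) + (1/4)·(-1) + (1/9)·1 + (1/6)·9
     = -14/9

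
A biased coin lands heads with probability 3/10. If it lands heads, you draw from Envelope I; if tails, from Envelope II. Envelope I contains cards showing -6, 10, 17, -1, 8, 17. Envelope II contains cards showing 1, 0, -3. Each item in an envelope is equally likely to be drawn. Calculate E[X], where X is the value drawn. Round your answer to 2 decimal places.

E[X | Envelope I] = (-6 + 10 + 17 − 1 + 8 + 17)/6 = 15/2
E[X | Envelope II] = (1 + 0 − 3)/3 = -2/3
E[X] = (3/10)·15/2 + (7/10)·(-2/3) = 107/60 ≈ 1.78

1.78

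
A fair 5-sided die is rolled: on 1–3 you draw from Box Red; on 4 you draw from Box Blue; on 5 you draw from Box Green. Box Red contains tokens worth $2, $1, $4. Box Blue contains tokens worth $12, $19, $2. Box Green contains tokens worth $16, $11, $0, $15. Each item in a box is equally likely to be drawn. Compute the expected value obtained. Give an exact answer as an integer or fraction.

57/10 dollars

E[X | Box Red] = (2 + 1 + 4)/3 = 7/3
E[X | Box Blue] = (12 + 19 + 2)/3 = 11
E[X | Box Green] = (16 + 11 + 0 + 15)/4 = 21/2
E[X] = (3/5)·7/3 + (1/5)·11 + (1/5)·21/2 = 57/10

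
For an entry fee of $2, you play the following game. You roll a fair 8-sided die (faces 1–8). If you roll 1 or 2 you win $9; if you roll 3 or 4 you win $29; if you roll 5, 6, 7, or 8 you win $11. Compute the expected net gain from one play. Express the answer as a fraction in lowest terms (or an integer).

$13

E[payout] = (1/4)·9 + (1/2)·11 + (1/4)·29 = 15
Expected profit = 15 − 2 = 13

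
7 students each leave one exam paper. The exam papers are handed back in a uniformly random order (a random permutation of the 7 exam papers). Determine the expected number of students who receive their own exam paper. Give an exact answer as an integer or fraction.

Let Xᵢ = 1 if person i gets their own exam paper. For each i, P(Xᵢ=1) = 1/7.
By linearity of expectation, E[X₁+…+X_7] = 7·(1/7) = 1.

1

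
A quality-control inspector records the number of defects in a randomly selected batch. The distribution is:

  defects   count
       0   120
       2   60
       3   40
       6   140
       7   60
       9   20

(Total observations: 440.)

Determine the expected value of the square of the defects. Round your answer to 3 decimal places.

23.182

Total = 440, so P(defects=0) = 120/440, etc.
E[X²] = (3/11)·0 + (3/22)·4 + (1/11)·9 + (7/22)·36 + (3/22)·49 + (1/22)·81
     = 255/11 ≈ 23.182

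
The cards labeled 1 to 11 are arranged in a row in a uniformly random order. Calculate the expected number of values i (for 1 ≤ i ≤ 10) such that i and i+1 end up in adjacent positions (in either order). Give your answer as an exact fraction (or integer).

For each i ∈ {1,…,10}, let Xᵢ = 1 if i and i+1 are adjacent. P(Xᵢ=1) = 2·(11−1)!/11! = 2/11.
By linearity, E[ΣXᵢ] = (10)·(2/11) = 20/11.

20/11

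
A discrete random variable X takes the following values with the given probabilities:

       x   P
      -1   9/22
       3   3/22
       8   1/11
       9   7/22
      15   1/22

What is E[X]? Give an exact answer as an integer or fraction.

47/11

E[X] = (9/22)·(-1) + (3/22)·3 + (1/11)·8 + (7/22)·9 + (1/22)·15
     = 47/11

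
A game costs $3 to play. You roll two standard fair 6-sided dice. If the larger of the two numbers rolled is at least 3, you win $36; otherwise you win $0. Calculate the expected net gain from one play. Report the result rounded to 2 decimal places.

$29.00

E[payout] = (1/9)·0 + (8/9)·36 = 32
Expected profit = 32 − 3 = 29 ≈ $29.00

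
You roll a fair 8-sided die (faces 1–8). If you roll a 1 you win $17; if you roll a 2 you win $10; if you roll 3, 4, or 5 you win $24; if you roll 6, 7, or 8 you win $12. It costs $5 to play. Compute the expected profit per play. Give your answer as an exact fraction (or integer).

E[payout] = (1/8)·10 + (3/8)·12 + (1/8)·17 + (3/8)·24 = 135/8
Expected profit = 135/8 − 5 = 95/8

95/8 dollars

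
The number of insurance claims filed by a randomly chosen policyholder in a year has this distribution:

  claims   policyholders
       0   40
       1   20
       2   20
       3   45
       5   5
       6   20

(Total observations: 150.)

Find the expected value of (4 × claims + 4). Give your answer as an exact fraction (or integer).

Total = 150, so P(claims=0) = 40/150, etc.
E[4x+4] = (4/15)·4 + (2/15)·8 + (2/15)·12 + (3/10)·16 + (1/30)·24 + (2/15)·28
     = 196/15

196/15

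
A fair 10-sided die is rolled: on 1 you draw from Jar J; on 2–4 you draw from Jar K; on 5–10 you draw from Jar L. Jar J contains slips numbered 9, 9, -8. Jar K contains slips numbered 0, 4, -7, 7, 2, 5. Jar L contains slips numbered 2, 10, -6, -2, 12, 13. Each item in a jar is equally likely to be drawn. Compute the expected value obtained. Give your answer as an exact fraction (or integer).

227/60

E[X | Jar J] = (9 + 9 − 8)/3 = 10/3
E[X | Jar K] = (0 + 4 − 7 + 7 + 2 + 5)/6 = 11/6
E[X | Jar L] = (2 + 10 − 6 − 2 + 12 + 13)/6 = 29/6
E[X] = (1/10)·10/3 + (3/10)·11/6 + (3/5)·29/6 = 227/60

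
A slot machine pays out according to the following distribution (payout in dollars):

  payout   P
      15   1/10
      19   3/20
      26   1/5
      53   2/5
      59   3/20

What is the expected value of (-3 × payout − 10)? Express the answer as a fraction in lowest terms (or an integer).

E[-3x-10] = (1/10)·(-55) + (3/20)·(-67) + (1/5)·(-88) + (2/5)·(-169) + (3/20)·(-187)
     = -644/5

-644/5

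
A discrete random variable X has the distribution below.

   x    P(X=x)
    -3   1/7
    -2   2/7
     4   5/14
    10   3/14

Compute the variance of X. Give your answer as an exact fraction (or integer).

E[X] = (1/7)·(-3) + (2/7)·(-2) + (5/14)·4 + (3/14)·10 = 18/7
E[X²] = (1/7)·9 + (2/7)·4 + (5/14)·16 + (3/14)·100 = 207/7
Var(X) = 207/7 − (18/7)² = 1125/49

1125/49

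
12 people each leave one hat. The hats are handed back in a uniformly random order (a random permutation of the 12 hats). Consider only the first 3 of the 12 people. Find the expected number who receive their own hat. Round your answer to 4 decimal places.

0.2500

Let Xᵢ = 1 if person i gets their own hat. For each i, P(Xᵢ=1) = 1/12.
By linearity of expectation, E[X₁+…+X_3] = 3·(1/12) = 1/4.
≈ 0.2500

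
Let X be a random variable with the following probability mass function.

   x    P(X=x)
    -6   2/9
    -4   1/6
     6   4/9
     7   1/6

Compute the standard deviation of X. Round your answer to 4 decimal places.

E[X] = 11/6, E[X²] = 209/6
Var(X) = E[X²] − (E[X])² = 209/6 − 121/36 = 1133/36
SD(X) = √(1133/36) ≈ 5.6100

5.6100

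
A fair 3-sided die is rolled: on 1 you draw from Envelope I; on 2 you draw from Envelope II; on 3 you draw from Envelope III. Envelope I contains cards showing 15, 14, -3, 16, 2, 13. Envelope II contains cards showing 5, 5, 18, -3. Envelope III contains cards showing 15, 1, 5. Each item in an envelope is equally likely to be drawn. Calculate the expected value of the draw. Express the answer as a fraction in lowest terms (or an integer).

91/12

E[X | Envelope I] = (15 + 14 − 3 + 16 + 2 + 13)/6 = 19/2
E[X | Envelope II] = (5 + 5 + 18 − 3)/4 = 25/4
E[X | Envelope III] = (15 + 1 + 5)/3 = 7
E[X] = (1/3)·19/2 + (1/3)·25/4 + (1/3)·7 = 91/12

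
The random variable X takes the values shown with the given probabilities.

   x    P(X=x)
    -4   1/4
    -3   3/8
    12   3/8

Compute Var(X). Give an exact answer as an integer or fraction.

E[X] = (1/4)·(-4) + (3/8)·(-3) + (3/8)·12 = 19/8
E[X²] = (1/4)·16 + (3/8)·9 + (3/8)·144 = 491/8
Var(X) = 491/8 − (19/8)² = 3567/64

3567/64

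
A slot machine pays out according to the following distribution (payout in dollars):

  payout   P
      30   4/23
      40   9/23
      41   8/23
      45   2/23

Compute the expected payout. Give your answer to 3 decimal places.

$39.043

E[X] = (4/23)·30 + (9/23)·40 + (8/23)·41 + (2/23)·45
     = 898/23 ≈ 39.043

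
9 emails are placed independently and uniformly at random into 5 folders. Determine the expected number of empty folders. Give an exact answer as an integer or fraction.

Let Xⱼ=1 if folder j is empty. P(Xⱼ=1) = ((5-1)/5)^9 = 262144/1953125.
By linearity, E[#empty] = 5·262144/1953125 = 262144/390625.

262144/390625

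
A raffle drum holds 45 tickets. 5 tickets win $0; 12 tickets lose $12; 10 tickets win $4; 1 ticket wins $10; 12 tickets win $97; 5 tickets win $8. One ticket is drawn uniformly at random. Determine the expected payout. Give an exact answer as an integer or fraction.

E[payout] = (5/45)·0 + (12/45)·(-12) + (10/45)·4 + (1/45)·10 + (12/45)·97 + (5/45)·8 = 74/3

74/3 dollars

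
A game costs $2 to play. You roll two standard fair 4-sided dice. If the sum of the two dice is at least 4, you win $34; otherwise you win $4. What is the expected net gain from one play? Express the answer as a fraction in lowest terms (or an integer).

E[payout] = (3/16)·4 + (13/16)·34 = 227/8
Expected profit = 227/8 − 2 = 211/8

211/8 dollars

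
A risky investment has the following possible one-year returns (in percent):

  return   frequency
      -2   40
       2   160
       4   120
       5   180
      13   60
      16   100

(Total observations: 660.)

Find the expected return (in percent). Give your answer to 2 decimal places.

Total = 660, so P(return=-2) = 40/660, etc.
E[X] = (2/33)·(-2) + (8/33)·2 + (2/11)·4 + (3/11)·5 + (1/11)·13 + (5/33)·16
     = 200/33 ≈ 6.06

6.06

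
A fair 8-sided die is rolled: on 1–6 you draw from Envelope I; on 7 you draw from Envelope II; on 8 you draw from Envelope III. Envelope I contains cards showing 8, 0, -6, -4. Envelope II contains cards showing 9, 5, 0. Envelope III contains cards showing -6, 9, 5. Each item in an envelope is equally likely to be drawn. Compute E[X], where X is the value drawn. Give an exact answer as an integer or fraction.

E[X | Envelope I] = (8 + 0 − 6 − 4)/4 = -1/2
E[X | Envelope II] = (9 + 5 + 0)/3 = 14/3
E[X | Envelope III] = (-6 + 9 + 5)/3 = 8/3
E[X] = (3/4)·(-1/2) + (1/8)·14/3 + (1/8)·8/3 = 13/24

13/24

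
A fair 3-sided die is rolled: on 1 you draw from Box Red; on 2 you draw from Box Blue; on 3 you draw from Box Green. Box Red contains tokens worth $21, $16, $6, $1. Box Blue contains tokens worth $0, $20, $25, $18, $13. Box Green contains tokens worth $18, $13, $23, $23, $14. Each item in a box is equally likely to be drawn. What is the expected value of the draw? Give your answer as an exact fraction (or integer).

74/5 dollars

E[X | Box Red] = (21 + 16 + 6 + 1)/4 = 11
E[X | Box Blue] = (0 + 20 + 25 + 18 + 13)/5 = 76/5
E[X | Box Green] = (18 + 13 + 23 + 23 + 14)/5 = 91/5
E[X] = (1/3)·11 + (1/3)·76/5 + (1/3)·91/5 = 74/5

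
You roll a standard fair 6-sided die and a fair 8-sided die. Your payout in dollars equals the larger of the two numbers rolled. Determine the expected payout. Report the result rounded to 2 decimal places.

Distribution of the larger of the two numbers rolled: 1 w.p. 1/48, 2 w.p. 1/16, 3 w.p. 5/48, 4 w.p. 7/48, 5 w.p. 3/16, 6 w.p. 11/48, …
E[payout] = (1/48)·1 + (1/16)·2 + (5/48)·3 + (7/48)·4 + (3/16)·5 + (11/48)·6 + (1/8)·7 + (1/8)·8 = 251/48
≈ $5.23

$5.23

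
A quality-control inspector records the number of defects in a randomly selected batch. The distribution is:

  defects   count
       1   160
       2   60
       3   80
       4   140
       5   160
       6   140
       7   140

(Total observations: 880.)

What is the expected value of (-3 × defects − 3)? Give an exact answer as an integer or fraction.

-687/44

Total = 880, so P(defects=1) = 160/880, etc.
E[-3x-3] = (2/11)·(-6) + (3/44)·(-9) + (1/11)·(-12) + (7/44)·(-15) + (2/11)·(-18) + (7/44)·(-21) + (7/44)·(-24)
     = -687/44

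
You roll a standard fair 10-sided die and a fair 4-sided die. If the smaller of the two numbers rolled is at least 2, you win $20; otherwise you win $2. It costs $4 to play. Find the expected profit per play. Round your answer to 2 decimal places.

$10.15

E[payout] = (13/40)·2 + (27/40)·20 = 283/20
Expected profit = 283/20 − 4 = 203/20 ≈ $10.15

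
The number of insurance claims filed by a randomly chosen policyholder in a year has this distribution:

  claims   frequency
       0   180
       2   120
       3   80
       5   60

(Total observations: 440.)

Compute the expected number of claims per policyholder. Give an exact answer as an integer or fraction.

Total = 440, so P(claims=0) = 180/440, etc.
E[X] = (9/22)·0 + (3/11)·2 + (2/11)·3 + (3/22)·5
     = 39/22

39/22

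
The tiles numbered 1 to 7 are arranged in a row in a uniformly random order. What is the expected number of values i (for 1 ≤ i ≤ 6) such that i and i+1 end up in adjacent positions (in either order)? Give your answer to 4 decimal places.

For each i ∈ {1,…,6}, let Xᵢ = 1 if i and i+1 are adjacent. P(Xᵢ=1) = 2·(7−1)!/7! = 2/7.
By linearity, E[ΣXᵢ] = (6)·(2/7) = 12/7.
≈ 1.7143

1.7143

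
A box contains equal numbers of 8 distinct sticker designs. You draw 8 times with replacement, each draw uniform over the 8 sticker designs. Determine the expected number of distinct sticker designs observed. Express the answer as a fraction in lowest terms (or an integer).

11012415/2097152

Let Xⱼ=1 if type j appears at least once. P(Xⱼ=1) = 1 − ((8−1)/8)^8 = 11012415/16777216.
E[#distinct] = 8·11012415/16777216 = 11012415/2097152.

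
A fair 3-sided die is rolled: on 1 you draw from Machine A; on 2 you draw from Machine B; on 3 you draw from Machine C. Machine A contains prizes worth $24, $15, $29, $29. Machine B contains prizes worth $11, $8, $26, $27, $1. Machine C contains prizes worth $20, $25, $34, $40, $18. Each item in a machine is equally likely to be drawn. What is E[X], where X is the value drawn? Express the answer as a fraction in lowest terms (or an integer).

E[X | Machine A] = (24 + 15 + 29 + 29)/4 = 97/4
E[X | Machine B] = (11 + 8 + 26 + 27 + 1)/5 = 73/5
E[X | Machine C] = (20 + 25 + 34 + 40 + 18)/5 = 137/5
E[X] = (1/3)·97/4 + (1/3)·73/5 + (1/3)·137/5 = 265/12

265/12 dollars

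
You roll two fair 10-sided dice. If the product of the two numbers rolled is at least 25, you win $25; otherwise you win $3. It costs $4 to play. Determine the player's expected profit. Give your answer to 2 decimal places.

E[payout] = (13/25)·3 + (12/25)·25 = 339/25
Expected profit = 339/25 − 4 = 239/25 ≈ $9.56

$9.56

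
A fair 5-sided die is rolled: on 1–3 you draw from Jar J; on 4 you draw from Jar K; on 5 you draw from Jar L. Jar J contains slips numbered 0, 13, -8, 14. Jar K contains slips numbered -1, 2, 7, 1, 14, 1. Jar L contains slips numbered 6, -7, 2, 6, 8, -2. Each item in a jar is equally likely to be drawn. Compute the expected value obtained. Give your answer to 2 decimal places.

4.08

E[X | Jar J] = (0 + 13 − 8 + 14)/4 = 19/4
E[X | Jar K] = (-1 + 2 + 7 + 1 + 14 + 1)/6 = 4
E[X | Jar L] = (6 − 7 + 2 + 6 + 8 − 2)/6 = 13/6
E[X] = (3/5)·19/4 + (1/5)·4 + (1/5)·13/6 = 49/12 ≈ 4.08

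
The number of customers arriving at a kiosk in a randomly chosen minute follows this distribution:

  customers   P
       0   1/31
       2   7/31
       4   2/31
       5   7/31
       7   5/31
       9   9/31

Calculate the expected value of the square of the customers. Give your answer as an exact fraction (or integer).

E[X²] = (1/31)·0 + (7/31)·4 + (2/31)·16 + (7/31)·25 + (5/31)·49 + (9/31)·81
     = 39

39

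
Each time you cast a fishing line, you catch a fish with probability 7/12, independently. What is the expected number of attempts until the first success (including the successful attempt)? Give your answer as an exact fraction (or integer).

For a geometric distribution, E[trials] = 1/p = 1/(7/12) = 12/7.

12/7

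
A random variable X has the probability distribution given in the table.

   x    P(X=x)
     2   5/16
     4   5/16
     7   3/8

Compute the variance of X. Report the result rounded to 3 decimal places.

4.375

E[X] = (5/16)·2 + (5/16)·4 + (3/8)·7 = 9/2
E[X²] = (5/16)·4 + (5/16)·16 + (3/8)·49 = 197/8
Var(X) = 197/8 − (9/2)² = 35/8 ≈ 4.375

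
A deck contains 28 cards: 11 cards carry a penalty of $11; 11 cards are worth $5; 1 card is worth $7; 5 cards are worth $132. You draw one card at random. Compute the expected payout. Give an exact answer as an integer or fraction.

601/28 dollars

E[payout] = (11/28)·(-11) + (11/28)·5 + (1/28)·7 + (5/28)·132 = 601/28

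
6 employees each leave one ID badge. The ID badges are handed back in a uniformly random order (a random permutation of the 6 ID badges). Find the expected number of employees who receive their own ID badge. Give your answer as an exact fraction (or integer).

Let Xᵢ = 1 if person i gets their own ID badge. For each i, P(Xᵢ=1) = 1/6.
By linearity of expectation, E[X₁+…+X_6] = 6·(1/6) = 1.

1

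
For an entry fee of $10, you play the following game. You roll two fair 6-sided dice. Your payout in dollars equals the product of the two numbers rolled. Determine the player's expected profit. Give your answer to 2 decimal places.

$2.25

Distribution of the product of the two numbers rolled: 1 w.p. 1/36, 2 w.p. 1/18, 3 w.p. 1/18, 4 w.p. 1/12, 5 w.p. 1/18, 6 w.p. 1/9, …
E[payout] = (1/36)·1 + (1/18)·2 + (1/18)·3 + (1/12)·4 + (1/18)·5 + (1/9)·6 + (1/18)·8 + (1/36)·9 + (1/18)·10 + (1/9)·12 + (1/18)·15 + (1/36)·16 + (1/18)·18 + (1/18)·20 + (1/18)·24 + (1/36)·25 + (1/18)·30 + (1/36)·36 = 49/4
Expected profit = 49/4 − 10 = 9/4 ≈ $2.25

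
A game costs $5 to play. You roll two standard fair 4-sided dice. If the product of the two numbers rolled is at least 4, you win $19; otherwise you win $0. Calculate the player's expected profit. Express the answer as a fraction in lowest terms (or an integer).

E[payout] = (5/16)·0 + (11/16)·19 = 209/16
Expected profit = 209/16 − 5 = 129/16

129/16 dollars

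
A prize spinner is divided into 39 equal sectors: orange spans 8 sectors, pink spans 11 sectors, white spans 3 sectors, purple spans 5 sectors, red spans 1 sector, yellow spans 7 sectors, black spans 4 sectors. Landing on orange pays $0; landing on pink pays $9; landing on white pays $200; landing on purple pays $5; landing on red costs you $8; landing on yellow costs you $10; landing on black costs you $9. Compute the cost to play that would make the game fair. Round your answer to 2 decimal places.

E[payout] = (8/39)·0 + (11/39)·9 + (3/39)·200 + (5/39)·5 + (1/39)·(-8) + (7/39)·(-10) + (4/39)·(-9) = 610/39
Fair fee = E[payout] = 610/39 ≈ $15.64

$15.64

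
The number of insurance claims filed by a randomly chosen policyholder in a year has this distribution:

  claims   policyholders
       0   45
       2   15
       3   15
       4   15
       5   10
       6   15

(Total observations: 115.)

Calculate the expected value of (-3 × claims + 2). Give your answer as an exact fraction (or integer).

-119/23

Total = 115, so P(claims=0) = 45/115, etc.
E[-3x+2] = (9/23)·2 + (3/23)·(-4) + (3/23)·(-7) + (3/23)·(-10) + (2/23)·(-13) + (3/23)·(-16)
     = -119/23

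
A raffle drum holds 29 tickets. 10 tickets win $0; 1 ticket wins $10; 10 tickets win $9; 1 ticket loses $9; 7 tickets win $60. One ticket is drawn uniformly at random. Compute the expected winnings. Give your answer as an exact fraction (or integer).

E[payout] = (10/29)·0 + (1/29)·10 + (10/29)·9 + (1/29)·(-9) + (7/29)·60 = 511/29

511/29 dollars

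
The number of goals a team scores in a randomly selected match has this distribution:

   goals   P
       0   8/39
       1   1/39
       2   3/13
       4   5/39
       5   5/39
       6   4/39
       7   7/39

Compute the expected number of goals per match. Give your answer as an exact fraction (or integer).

E[X] = (8/39)·0 + (1/39)·1 + (3/13)·2 + (5/39)·4 + (5/39)·5 + (4/39)·6 + (7/39)·7
     = 137/39

137/39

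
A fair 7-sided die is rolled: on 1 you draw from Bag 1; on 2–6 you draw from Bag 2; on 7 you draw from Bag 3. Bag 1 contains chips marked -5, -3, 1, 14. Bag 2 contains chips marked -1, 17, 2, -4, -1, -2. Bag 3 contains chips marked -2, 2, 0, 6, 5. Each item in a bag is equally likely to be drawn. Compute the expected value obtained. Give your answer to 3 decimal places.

1.874

E[X | Bag 1] = (-5 − 3 + 1 + 14)/4 = 7/4
E[X | Bag 2] = (-1 + 17 + 2 − 4 − 1 − 2)/6 = 11/6
E[X | Bag 3] = (-2 + 2 + 0 + 6 + 5)/5 = 11/5
E[X] = (1/7)·7/4 + (5/7)·11/6 + (1/7)·11/5 = 787/420 ≈ 1.874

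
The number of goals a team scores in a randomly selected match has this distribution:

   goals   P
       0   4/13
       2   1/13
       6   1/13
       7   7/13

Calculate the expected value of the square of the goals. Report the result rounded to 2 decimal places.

E[X²] = (4/13)·0 + (1/13)·4 + (1/13)·36 + (7/13)·49
     = 383/13 ≈ 29.46

29.46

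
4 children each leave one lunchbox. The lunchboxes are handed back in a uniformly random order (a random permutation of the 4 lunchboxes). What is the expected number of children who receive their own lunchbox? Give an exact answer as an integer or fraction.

Let Xᵢ = 1 if person i gets their own lunchbox. For each i, P(Xᵢ=1) = 1/4.
By linearity of expectation, E[X₁+…+X_4] = 4·(1/4) = 1.

1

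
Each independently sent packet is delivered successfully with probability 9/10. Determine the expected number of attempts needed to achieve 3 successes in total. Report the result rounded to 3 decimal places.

By linearity (sum of 3 independent geometric waits), E[trials] = 3/p = 3/(9/10) = 10/3.
≈ 3.333

3.333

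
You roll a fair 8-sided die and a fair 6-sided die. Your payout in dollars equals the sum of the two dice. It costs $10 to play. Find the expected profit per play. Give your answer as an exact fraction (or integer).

-$2

Distribution of the sum of the two dice: 2 w.p. 1/48, 3 w.p. 1/24, 4 w.p. 1/16, 5 w.p. 1/12, 6 w.p. 5/48, 7 w.p. 1/8, …
E[payout] = (1/48)·2 + (1/24)·3 + (1/16)·4 + (1/12)·5 + (5/48)·6 + (1/8)·7 + (1/8)·8 + (1/8)·9 + (5/48)·10 + (1/12)·11 + (1/16)·12 + (1/24)·13 + (1/48)·14 = 8
Expected profit = 8 − 10 = -2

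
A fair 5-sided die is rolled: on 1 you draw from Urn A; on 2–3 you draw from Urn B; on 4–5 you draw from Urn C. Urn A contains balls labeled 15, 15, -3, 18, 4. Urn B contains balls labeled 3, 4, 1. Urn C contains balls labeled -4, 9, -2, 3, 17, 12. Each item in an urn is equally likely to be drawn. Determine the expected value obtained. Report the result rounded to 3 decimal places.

5.360

E[X | Urn A] = (15 + 15 − 3 + 18 + 4)/5 = 49/5
E[X | Urn B] = (3 + 4 + 1)/3 = 8/3
E[X | Urn C] = (-4 + 9 − 2 + 3 + 17 + 12)/6 = 35/6
E[X] = (1/5)·49/5 + (2/5)·8/3 + (2/5)·35/6 = 134/25 ≈ 5.360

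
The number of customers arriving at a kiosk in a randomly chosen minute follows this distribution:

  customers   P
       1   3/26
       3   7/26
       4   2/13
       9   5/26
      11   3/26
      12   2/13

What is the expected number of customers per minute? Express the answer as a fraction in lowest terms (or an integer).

E[X] = (3/26)·1 + (7/26)·3 + (2/13)·4 + (5/26)·9 + (3/26)·11 + (2/13)·12
     = 83/13

83/13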